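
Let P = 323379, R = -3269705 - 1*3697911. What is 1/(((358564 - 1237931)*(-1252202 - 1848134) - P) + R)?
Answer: 1/2726325876317 ≈ 3.6679e-13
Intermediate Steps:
R = -6967616 (R = -3269705 - 3697911 = -6967616)
1/(((358564 - 1237931)*(-1252202 - 1848134) - P) + R) = 1/(((358564 - 1237931)*(-1252202 - 1848134) - 1*323379) - 6967616) = 1/((-879367*(-3100336) - 323379) - 6967616) = 1/((2726333167312 - 323379) - 6967616) = 1/(2726332843933 - 6967616) = 1/2726325876317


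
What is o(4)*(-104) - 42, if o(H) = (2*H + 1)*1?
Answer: -978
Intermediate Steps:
o(H) = 1 + 2*H (o(H) = (1 + 2*H)*1 = 1 + 2*H)
o(4)*(-104) - 42 = (1 + 2*4)*(-104) - 42 = (1 + 8)*(-104) - 42 = 9*(-104) - 42 = -936 - 42 = -978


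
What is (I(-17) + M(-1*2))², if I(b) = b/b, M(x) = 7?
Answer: 64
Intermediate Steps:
I(b) = 1
(I(-17) + M(-1*2))² = (1 + 7)² = 8² = 64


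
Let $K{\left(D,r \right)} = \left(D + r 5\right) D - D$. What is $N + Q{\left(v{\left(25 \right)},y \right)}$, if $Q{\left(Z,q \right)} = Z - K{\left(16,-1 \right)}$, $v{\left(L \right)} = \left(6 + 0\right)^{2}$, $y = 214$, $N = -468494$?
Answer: $-468618$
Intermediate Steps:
$K{\left(D,r \right)} = - D + D \left(D + 5 r\right)$ ($K{\left(D,r \right)} = \left(D + 5 r\right) D - D = D \left(D + 5 r\right) - D = - D + D \left(D + 5 r\right)$)
$v{\left(L \right)} = 36$ ($v{\left(L \right)} = 6^{2} = 36$)
$Q{\left(Z,q \right)} = -160 + Z$ ($Q{\left(Z,q \right)} = Z - 16 \left(-1 + 16 + 5 \left(-1\right)\right) = Z - 16 \left(-1 + 16 - 5\right) = Z - 16 \cdot 10 = Z - 160 = -160 + Z$)
$N + Q{\left(v{\left(25 \right)},y \right)} = -468494 + \left(-160 + 36\right) = -468494 - 124 = -468618$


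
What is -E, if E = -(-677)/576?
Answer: -677/576 ≈ -1.1753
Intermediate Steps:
E = 677/576 (E = -(-677)/576 = -1*(-677/576) = 677/576 ≈ 1.1753)
-E = -1*677/576 = -677/576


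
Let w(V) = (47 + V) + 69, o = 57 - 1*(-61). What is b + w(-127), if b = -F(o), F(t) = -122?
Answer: 111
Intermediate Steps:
o = 118 (o = 57 + 61 = 118)
w(V) = 116 + V
b = 122 (b = -1*(-122) = 122)
b + w(-127) = 122 + (116 - 127) = 122 - 11 = 111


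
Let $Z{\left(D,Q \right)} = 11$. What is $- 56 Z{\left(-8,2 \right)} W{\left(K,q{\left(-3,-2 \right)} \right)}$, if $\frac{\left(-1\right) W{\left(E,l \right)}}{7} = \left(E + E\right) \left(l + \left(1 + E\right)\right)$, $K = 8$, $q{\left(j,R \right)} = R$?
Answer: $482944$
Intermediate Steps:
$W{\left(E,l \right)} = - 14 E \left(1 + E + l\right)$ ($W{\left(E,l \right)} = - 7 \left(E + E\right) \left(l + \left(1 + E\right)\right) = - 7 \cdot 2 E \left(1 + E + l\right) = - 14 E \left(1 + E + l\right)$)
$- 56 Z{\left(-8,2 \right)} W{\left(K,q{\left(-3,-2 \right)} \right)} = \left(-56\right) 11 \left(\left(-14\right) 8 \left(1 + 8 - 2\right)\right) = - 616 \left(\left(-14\right) 8 \cdot 7\right) = \left(-616\right) \left(-784\right) = 482944$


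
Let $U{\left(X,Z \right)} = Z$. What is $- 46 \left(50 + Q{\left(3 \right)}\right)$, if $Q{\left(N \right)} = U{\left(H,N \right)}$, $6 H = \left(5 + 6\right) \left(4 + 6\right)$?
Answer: $-2438$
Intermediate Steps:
$H = \frac{55}{3}$ ($H = \frac{\left(5 + 6\right) \left(4 + 6\right)}{6} = \frac{11 \cdot 10}{6} = \frac{1}{6} \cdot 110 = \frac{55}{3} \approx 18.333$)
$Q{\left(N \right)} = N$
$- 46 \left(50 + Q{\left(3 \right)}\right) = - 46 \left(50 + 3\right) = \left(-46\right) 53 = -2438$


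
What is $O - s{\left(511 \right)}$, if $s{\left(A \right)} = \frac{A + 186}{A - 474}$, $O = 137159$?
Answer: $\frac{5074186}{37} \approx 1.3714 \cdot 10^{5}$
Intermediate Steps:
$s{\left(A \right)} = \frac{186 + A}{-474 + A}$
$O - s{\left(511 \right)} = 137159 - \frac{186 + 511}{-474 + 511} = 137159 - \frac{1}{37} \cdot 697 = 137159 - \frac{697}{37} = \frac{5074186}{37}$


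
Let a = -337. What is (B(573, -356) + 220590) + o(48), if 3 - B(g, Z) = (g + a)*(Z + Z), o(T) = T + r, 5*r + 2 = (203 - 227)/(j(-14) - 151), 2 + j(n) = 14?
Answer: 270127481/695 ≈ 3.8867e+5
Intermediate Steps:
j(n) = 12 (j(n) = -2 + 14 = 12)
r = -254/695 (r = -⅖ + ((203 - 227)/(12 - 151))/5 = -⅖ + (-24/(-139))/5 = -⅖ + (-24*(-1/139))/5 = -⅖ + (⅕)*(24/139) = -⅖ + 24/695 = -254/695 ≈ -0.36547)
o(T) = -254/695 + T (o(T) = T - 254/695 = -254/695 + T)
B(g, Z) = 3 - 2*Z*(-337 + g) (B(g, Z) = 3 - (g - 337)*(Z + Z) = 3 - (-337 + g)*2*Z = 3 - 2*Z*(-337 + g))
(B(573, -356) + 220590) + o(48) = ((3 + 674*(-356) - 2*(-356)*573) + 220590) + (-254/695 + 48) = ((3 - 239944 + 407976) + 220590) + 33106/695 = (168035 + 220590) + 33106/695 = 388625 + 33106/695 = 270127481/695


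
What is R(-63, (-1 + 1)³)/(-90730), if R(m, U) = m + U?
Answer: 63/90730 ≈ 0.00069437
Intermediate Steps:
R(m, U) = U + m
R(-63, (-1 + 1)³)/(-90730) = ((-1 + 1)³ - 63)/(-90730) = (0³ - 63)*(-1/90730) = (0 - 63)*(-1/90730) = -63*(-1/90730) = 63/90730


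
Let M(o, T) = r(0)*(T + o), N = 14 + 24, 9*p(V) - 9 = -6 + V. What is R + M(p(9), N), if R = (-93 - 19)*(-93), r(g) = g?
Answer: 10416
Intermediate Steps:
p(V) = 1/3 + V/9 (p(V) = 1 + (-6 + V)/9 = 1 + (-2/3 + V/9) = 1/3 + V/9)
N = 38
M(o, T) = 0 (M(o, T) = 0*(T + o) = 0)
R = 10416 (R = -112*(-93) = 10416)
R + M(p(9), N) = 10416 + 0 = 10416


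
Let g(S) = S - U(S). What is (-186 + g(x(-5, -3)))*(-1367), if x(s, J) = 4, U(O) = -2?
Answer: 246060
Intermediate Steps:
g(S) = 2 + S (g(S) = S - 1*(-2) = S + 2 = 2 + S)
(-186 + g(x(-5, -3)))*(-1367) = (-186 + (2 + 4))*(-1367) = (-186 + 6)*(-1367) = -180*(-1367) = 246060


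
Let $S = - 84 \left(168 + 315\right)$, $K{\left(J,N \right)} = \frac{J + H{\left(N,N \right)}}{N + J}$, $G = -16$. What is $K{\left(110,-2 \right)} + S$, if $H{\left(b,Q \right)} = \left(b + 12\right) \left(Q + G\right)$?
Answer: $- \frac{2190923}{54} \approx -40573.0$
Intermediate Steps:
$H{\left(b,Q \right)} = \left(-16 + Q\right) \left(12 + b\right)$ ($H{\left(b,Q \right)} = \left(b + 12\right) \left(Q - 16\right) = \left(12 + b\right) \left(-16 + Q\right) = \left(-16 + Q\right) \left(12 + b\right)$)
$K{\left(J,N \right)} = \frac{-192 + J + N^{2} - 4 N}{J + N}$ ($K{\left(J,N \right)} = \frac{J + \left(-192 - 16 N + 12 N + N N\right)}{N + J} = \frac{J + \left(-192 - 16 N + 12 N + N^{2}\right)}{J + N} = \frac{J - \left(192 - N^{2} + 4 N\right)}{J + N} = \frac{-192 + J + N^{2} - 4 N}{J + N}$)
$S = -40572$ ($S = \left(-84\right) 483 = -40572$)
$K{\left(110,-2 \right)} + S = \frac{-192 + 110 + \left(-2\right)^{2} - -8}{110 - 2} - 40572 = \frac{-192 + 110 + 4 + 8}{108} - 40572 = \frac{1}{108} \left(-70\right) - 40572 = - \frac{35}{54} - 40572 = - \frac{2190923}{54}$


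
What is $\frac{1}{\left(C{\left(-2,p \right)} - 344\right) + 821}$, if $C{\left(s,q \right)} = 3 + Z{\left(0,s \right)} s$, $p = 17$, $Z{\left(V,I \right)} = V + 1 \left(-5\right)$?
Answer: $\frac{1}{490} \approx 0.0020408$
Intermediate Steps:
$Z{\left(V,I \right)} = -5 + V$ ($Z{\left(V,I \right)} = V - 5 = -5 + V$)
$C{\left(s,q \right)} = 3 - 5 s$ ($C{\left(s,q \right)} = 3 + \left(-5 + 0\right) s = 3 - 5 s$)
$\frac{1}{\left(C{\left(-2,p \right)} - 344\right) + 821} = \frac{1}{\left(\left(3 - -10\right) - 344\right) + 821} = \frac{1}{\left(\left(3 + 10\right) - 344\right) + 821} = \frac{1}{\left(13 - 344\right) + 821} = \frac{1}{-331 + 821} = \frac{1}{490}$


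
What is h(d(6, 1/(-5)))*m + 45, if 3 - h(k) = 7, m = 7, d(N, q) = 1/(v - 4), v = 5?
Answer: 17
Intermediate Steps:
d(N, q) = 1 (d(N, q) = 1/(5 - 4) = 1/1 = 1)
h(k) = -4 (h(k) = 3 - 1*7 = 3 - 7 = -4)
h(d(6, 1/(-5)))*m + 45 = -4*7 + 45 = -28 + 45 = 17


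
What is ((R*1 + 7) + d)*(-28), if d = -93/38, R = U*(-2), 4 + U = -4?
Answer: -10934/19 ≈ -575.47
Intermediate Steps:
U = -8 (U = -4 - 4 = -8)
R = 16 (R = -8*(-2) = 16)
d = -93/38 (d = -93*1/38 = -93/38 ≈ -2.4474)
((R*1 + 7) + d)*(-28) = ((16*1 + 7) - 93/38)*(-28) = ((16 + 7) - 93/38)*(-28) = (23 - 93/38)*(-28) = (781/38)*(-28) = -10934/19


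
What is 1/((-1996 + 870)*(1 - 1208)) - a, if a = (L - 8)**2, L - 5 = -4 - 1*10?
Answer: -392774697/1359082 ≈ -289.00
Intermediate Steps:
L = -9 (L = 5 + (-4 - 1*10) = 5 + (-4 - 10) = 5 - 14 = -9)
a = 289 (a = (-9 - 8)**2 = (-17)**2 = 289)
1/((-1996 + 870)*(1 - 1208)) - a = 1/((-1996 + 870)*(1 - 1208)) - 1*289 = 1/(-1126*(-1207)) - 289 = 1/1359082 - 289 = -392774697/1359082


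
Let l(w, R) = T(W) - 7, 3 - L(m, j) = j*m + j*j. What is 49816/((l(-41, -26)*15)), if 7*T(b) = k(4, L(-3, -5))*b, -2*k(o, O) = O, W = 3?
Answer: 53648/15 ≈ 3576.5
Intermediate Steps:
L(m, j) = 3 - j² - j*m (L(m, j) = 3 - (j*m + j*j) = 3 - (j*m + j²) = 3 - (j² + j*m) = 3 + (-j² - j*m) = 3 - j² - j*m)
k(o, O) = -O/2
T(b) = 37*b/14 (T(b) = ((-(3 - 1*(-5)² - 1*(-5)*(-3))/2)*b)/7 = ((-(3 - 1*25 - 15)/2)*b)/7 = ((-(3 - 25 - 15)/2)*b)/7 = ((-½*(-37))*b)/7 = (37*b/2)/7 = 37*b/14)
l(w, R) = 13/14 (l(w, R) = (37/14)*3 - 7 = 111/14 - 7 = 13/14)
49816/((l(-41, -26)*15)) = 49816/(((13/14)*15)) = 49816/(195/14) = 49816*(14/195) = 53648/15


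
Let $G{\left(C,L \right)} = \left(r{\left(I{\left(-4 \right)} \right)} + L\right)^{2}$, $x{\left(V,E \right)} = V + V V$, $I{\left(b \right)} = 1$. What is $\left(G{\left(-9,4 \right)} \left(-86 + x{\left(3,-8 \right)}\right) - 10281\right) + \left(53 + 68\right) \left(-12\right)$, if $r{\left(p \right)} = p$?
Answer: $-13583$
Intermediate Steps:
$x{\left(V,E \right)} = V + V^{2}$
$G{\left(C,L \right)} = \left(1 + L\right)^{2}$
$\left(G{\left(-9,4 \right)} \left(-86 + x{\left(3,-8 \right)}\right) - 10281\right) + \left(53 + 68\right) \left(-12\right) = \left(\left(1 + 4\right)^{2} \left(-86 + 3 \left(1 + 3\right)\right) - 10281\right) + \left(53 + 68\right) \left(-12\right) = \left(5^{2} \left(-86 + 3 \cdot 4\right) - 10281\right) + 121 \left(-12\right) = \left(25 \left(-86 + 12\right) - 10281\right) - 1452 = \left(25 \left(-74\right) - 10281\right) - 1452 = \left(-1850 - 10281\right) - 1452 = -12131 - 1452 = -13583$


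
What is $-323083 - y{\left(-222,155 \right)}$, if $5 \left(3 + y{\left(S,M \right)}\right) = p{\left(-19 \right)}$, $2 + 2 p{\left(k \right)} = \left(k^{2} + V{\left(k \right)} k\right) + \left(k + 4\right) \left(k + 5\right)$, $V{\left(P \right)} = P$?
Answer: $-323173$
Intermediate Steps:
$p{\left(k \right)} = -1 + k^{2} + \frac{\left(4 + k\right) \left(5 + k\right)}{2}$ ($p{\left(k \right)} = -1 + \frac{\left(k^{2} + k k\right) + \left(k + 4\right) \left(k + 5\right)}{2} = -1 + \frac{\left(k^{2} + k^{2}\right) + \left(4 + k\right) \left(5 + k\right)}{2} = -1 + \frac{2 k^{2} + \left(4 + k\right) \left(5 + k\right)}{2} = -1 + \left(k^{2} + \frac{\left(4 + k\right) \left(5 + k\right)}{2}\right) = -1 + k^{2} + \frac{\left(4 + k\right) \left(5 + k\right)}{2}$)
$y{\left(S,M \right)} = 90$ ($y{\left(S,M \right)} = -3 + \frac{9 + \frac{3 \left(-19\right)^{2}}{2} + \frac{9}{2} \left(-19\right)}{5} = -3 + \frac{9 + \frac{3}{2} \cdot 361 - \frac{171}{2}}{5} = -3 + \frac{9 + \frac{1083}{2} - \frac{171}{2}}{5} = -3 + \frac{1}{5} \cdot 465 = -3 + 93 = 90$)
$-323083 - y{\left(-222,155 \right)} = -323083 - 90 = -323173$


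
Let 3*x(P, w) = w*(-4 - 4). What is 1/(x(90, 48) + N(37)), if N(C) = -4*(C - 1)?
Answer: -1/272 ≈ -0.0036765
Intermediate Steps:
N(C) = 4 - 4*C (N(C) = -4*(-1 + C) = 4 - 4*C)
x(P, w) = -8*w/3 (x(P, w) = (w*(-4 - 4))/3 = (w*(-8))/3 = (-8*w)/3 = -8*w/3)
1/(x(90, 48) + N(37)) = 1/(-8/3*48 + (4 - 4*37)) = 1/(-128 + (4 - 148)) = 1/(-128 - 144) = 1/(-272) = -1/272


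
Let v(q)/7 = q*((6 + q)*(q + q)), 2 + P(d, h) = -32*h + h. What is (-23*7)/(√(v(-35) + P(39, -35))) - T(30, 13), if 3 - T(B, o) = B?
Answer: 27 + 161*I*√496267/496267 ≈ 27.0 + 0.22854*I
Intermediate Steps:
T(B, o) = 3 - B
P(d, h) = -2 - 31*h (P(d, h) = -2 + (-32*h + h) = -2 - 31*h)
v(q) = 14*q²*(6 + q) (v(q) = 7*(q*((6 + q)*(q + q))) = 7*(q*((6 + q)*(2*q))) = 7*(q*(2*q*(6 + q))) = 7*(2*q²*(6 + q)) = 14*q²*(6 + q))
(-23*7)/(√(v(-35) + P(39, -35))) - T(30, 13) = (-23*7)/(√(14*(-35)²*(6 - 35) + (-2 - 31*(-35)))) - (3 - 1*30) = -161/√(14*1225*(-29) + (-2 + 1085)) - (3 - 30) = -161/√(-497350 + 1083) - 1*(-27) = -161*(-I*√496267/496267) + 27 = -(-161)*I*√496267/496267 + 27 = 161*I*√496267/496267 + 27 = 27 + 161*I*√496267/496267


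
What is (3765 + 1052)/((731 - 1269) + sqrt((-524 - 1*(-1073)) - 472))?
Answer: -2591546/289367 - 4817*sqrt(77)/289367 ≈ -9.1020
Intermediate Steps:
(3765 + 1052)/((731 - 1269) + sqrt((-524 - 1*(-1073)) - 472)) = 4817/(-538 + sqrt((-524 + 1073) - 472)) = 4817/(-538 + sqrt(549 - 472)) = 4817/(-538 + sqrt(77))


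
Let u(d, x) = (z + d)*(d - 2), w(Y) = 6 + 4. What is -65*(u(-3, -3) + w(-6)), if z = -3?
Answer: -2600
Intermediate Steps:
w(Y) = 10
u(d, x) = (-3 + d)*(-2 + d) (u(d, x) = (-3 + d)*(d - 2) = (-3 + d)*(-2 + d))
-65*(u(-3, -3) + w(-6)) = -65*((6 + (-3)**2 - 5*(-3)) + 10) = -65*((6 + 9 + 15) + 10) = -65*(30 + 10) = -65*40 = -2600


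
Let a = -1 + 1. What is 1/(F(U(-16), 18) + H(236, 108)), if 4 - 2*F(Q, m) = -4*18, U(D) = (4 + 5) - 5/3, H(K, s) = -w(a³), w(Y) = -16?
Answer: 1/54 ≈ 0.018519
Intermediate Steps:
a = 0
H(K, s) = 16 (H(K, s) = -1*(-16) = 16)
U(D) = 22/3 (U(D) = 9 - 5*⅓ = 9 - 5/3 = 22/3)
F(Q, m) = 38 (F(Q, m) = 2 - (-2)*18 = 2 - ½*(-72) = 2 + 36 = 38)
1/(F(U(-16), 18) + H(236, 108)) = 1/(38 + 16) = 1/54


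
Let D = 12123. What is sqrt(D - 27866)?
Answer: I*sqrt(15743) ≈ 125.47*I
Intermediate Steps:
sqrt(D - 27866) = sqrt(12123 - 27866) = sqrt(-15743) = I*sqrt(15743)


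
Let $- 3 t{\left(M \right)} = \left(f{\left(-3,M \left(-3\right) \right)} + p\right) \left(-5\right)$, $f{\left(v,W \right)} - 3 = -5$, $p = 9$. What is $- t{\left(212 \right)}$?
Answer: $- \frac{35}{3} \approx -11.667$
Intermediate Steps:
$f{\left(v,W \right)} = -2$ ($f{\left(v,W \right)} = 3 - 5 = -2$)
$t{\left(M \right)} = \frac{35}{3}$ ($t{\left(M \right)} = - \frac{\left(-2 + 9\right) \left(-5\right)}{3} = - \frac{7 \left(-5\right)}{3} = \left(- \frac{1}{3}\right) \left(-35\right) = \frac{35}{3}$)
$- t{\left(212 \right)} = \left(-1\right) \frac{35}{3} = - \frac{35}{3}$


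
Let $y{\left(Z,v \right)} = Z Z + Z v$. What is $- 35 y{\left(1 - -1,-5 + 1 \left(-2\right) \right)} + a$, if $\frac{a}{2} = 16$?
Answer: $382$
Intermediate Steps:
$a = 32$ ($a = 2 \cdot 16 = 32$)
$y{\left(Z,v \right)} = Z^{2} + Z v$
$- 35 y{\left(1 - -1,-5 + 1 \left(-2\right) \right)} + a = - 35 \left(1 - -1\right) \left(\left(1 - -1\right) + \left(-5 + 1 \left(-2\right)\right)\right) + 32 = - 35 \left(1 + 1\right) \left(\left(1 + 1\right) - 7\right) + 32 = - 35 \cdot 2 \left(2 - 7\right) + 32 = - 35 \cdot 2 \left(-5\right) + 32 = \left(-35\right) \left(-10\right) + 32 = 350 + 32 = 382$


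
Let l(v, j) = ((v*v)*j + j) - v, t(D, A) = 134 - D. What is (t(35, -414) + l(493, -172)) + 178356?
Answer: -41626638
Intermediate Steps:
l(v, j) = j - v + j*v² (l(v, j) = (v²*j + j) - v = (j*v² + j) - v = (j + j*v²) - v = j - v + j*v²)
(t(35, -414) + l(493, -172)) + 178356 = ((134 - 1*35) + (-172 - 1*493 - 172*493²)) + 178356 = ((134 - 35) + (-172 - 493 - 172*243049)) + 178356 = (99 + (-172 - 493 - 41804428)) + 178356 = (99 - 41805093) + 178356 = -41804994 + 178356 = -41626638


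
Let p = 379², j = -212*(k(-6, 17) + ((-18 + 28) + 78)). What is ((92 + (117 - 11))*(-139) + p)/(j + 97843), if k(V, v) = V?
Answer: 116119/80459 ≈ 1.4432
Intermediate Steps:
j = -17384 (j = -212*(-6 + ((-18 + 28) + 78)) = -212*(-6 + (10 + 78)) = -212*(-6 + 88) = -212*82 = -17384)
p = 143641
((92 + (117 - 11))*(-139) + p)/(j + 97843) = ((92 + (117 - 11))*(-139) + 143641)/(-17384 + 97843) = ((92 + 106)*(-139) + 143641)/80459 = (198*(-139) + 143641)*(1/80459) = (-27522 + 143641)*(1/80459) = 116119*(1/80459) = 116119/80459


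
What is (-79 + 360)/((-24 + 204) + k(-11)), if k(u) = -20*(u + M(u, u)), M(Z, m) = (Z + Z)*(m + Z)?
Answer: -281/9280 ≈ -0.030280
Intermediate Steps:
M(Z, m) = 2*Z*(Z + m) (M(Z, m) = (2*Z)*(Z + m) = 2*Z*(Z + m))
k(u) = -80*u² - 20*u (k(u) = -20*(u + 2*u*(u + u)) = -20*(u + 2*u*(2*u)) = -20*(u + 4*u²) = -80*u² - 20*u)
(-79 + 360)/((-24 + 204) + k(-11)) = (-79 + 360)/((-24 + 204) + 20*(-11)*(-1 - 4*(-11))) = 281/(180 + 20*(-11)*(-1 + 44)) = 281/(180 + 20*(-11)*43) = 281/(180 - 9460) = 281/(-9280) = 281*(-1/9280) = -281/9280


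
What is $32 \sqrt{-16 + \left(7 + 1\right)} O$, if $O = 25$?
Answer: $1600 i \sqrt{2} \approx 2262.7 i$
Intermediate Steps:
$32 \sqrt{-16 + \left(7 + 1\right)} O = 32 \sqrt{-16 + \left(7 + 1\right)} 25 = 32 \sqrt{-16 + 8} \cdot 25 = 32 \sqrt{-8} \cdot 25 = 32 \cdot 2 i \sqrt{2} \cdot 25 = 64 i \sqrt{2} \cdot 25 = 1600 i \sqrt{2}$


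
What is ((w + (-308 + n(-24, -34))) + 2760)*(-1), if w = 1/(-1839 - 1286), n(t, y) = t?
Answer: -7587499/3125 ≈ -2428.0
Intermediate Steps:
w = -1/3125 (w = 1/(-3125) = -1/3125 ≈ -0.00032000)
((w + (-308 + n(-24, -34))) + 2760)*(-1) = ((-1/3125 + (-308 - 24)) + 2760)*(-1) = ((-1/3125 - 332) + 2760)*(-1) = (-1037501/3125 + 2760)*(-1) = (7587499/3125)*(-1) = -7587499/3125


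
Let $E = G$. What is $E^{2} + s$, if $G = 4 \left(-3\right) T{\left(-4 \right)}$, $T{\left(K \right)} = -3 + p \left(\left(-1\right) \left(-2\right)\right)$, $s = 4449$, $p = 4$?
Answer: $8049$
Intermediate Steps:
$T{\left(K \right)} = 5$ ($T{\left(K \right)} = -3 + 4 \left(\left(-1\right) \left(-2\right)\right) = -3 + 4 \cdot 2 = -3 + 8 = 5$)
$G = -60$ ($G = 4 \left(-3\right) 5 = \left(-12\right) 5 = -60$)
$E = -60$
$E^{2} + s = \left(-60\right)^{2} + 4449 = 3600 + 4449 = 8049$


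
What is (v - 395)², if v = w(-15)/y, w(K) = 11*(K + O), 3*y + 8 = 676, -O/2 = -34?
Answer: 68702176321/446224 ≈ 1.5396e+5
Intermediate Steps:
O = 68 (O = -2*(-34) = 68)
y = 668/3 (y = -8/3 + (⅓)*676 = -8/3 + 676/3 = 668/3 ≈ 222.67)
w(K) = 748 + 11*K (w(K) = 11*(K + 68) = 11*(68 + K) = 748 + 11*K)
v = 1749/668 (v = (748 + 11*(-15))/(668/3) = (748 - 165)*(3/668) = 583*(3/668) = 1749/668 ≈ 2.6183)
(v - 395)² = (1749/668 - 395)² = (-262111/668)² = 68702176321/446224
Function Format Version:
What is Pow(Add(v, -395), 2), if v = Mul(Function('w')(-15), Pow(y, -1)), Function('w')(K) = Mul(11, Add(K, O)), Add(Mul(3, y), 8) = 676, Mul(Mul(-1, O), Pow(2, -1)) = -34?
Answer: Rational(68702176321, 446224) ≈ 1.5396e+5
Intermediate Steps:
O = 68 (O = Mul(-2, -34) = 68)
y = Rational(668, 3) (y = Add(Rational(-8, 3), Mul(Rational(1, 3), 676)) = Add(Rational(-8, 3), Rational(676, 3)) = Rational(668, 3) ≈ 222.67)
Function('w')(K) = Add(748, Mul(11, K)) (Function('w')(K) = Mul(11, Add(K, 68)) = Mul(11, Add(68, K)) = Add(748, Mul(11, K)))
v = Rational(1749, 668) (v = Mul(Add(748, Mul(11, -15)), Pow(Rational(668, 3), -1)) = Mul(Add(748, -165), Rational(3, 668)) = Mul(583, Rational(3, 668)) = Rational(1749, 668) ≈ 2.6183)
Pow(Add(v, -395), 2) = Pow(Add(Rational(1749, 668), -395), 2) = Pow(Rational(-262111, 668), 2) = Rational(68702176321, 446224)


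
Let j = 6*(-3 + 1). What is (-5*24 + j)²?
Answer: 17424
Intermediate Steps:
j = -12 (j = 6*(-2) = -12)
(-5*24 + j)² = (-5*24 - 12)² = (-120 - 12)² = (-132)² = 17424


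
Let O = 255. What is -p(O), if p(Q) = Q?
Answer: -255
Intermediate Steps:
-p(O) = -1*255 = -255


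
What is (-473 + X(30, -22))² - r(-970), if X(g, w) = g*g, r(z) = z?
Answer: 183299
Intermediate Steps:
X(g, w) = g²
(-473 + X(30, -22))² - r(-970) = (-473 + 30²)² - 1*(-970) = (-473 + 900)² + 970 = 427² + 970 = 182329 + 970 = 183299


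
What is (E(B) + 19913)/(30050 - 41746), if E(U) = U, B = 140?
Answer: -20053/11696 ≈ -1.7145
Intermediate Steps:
(E(B) + 19913)/(30050 - 41746) = (140 + 19913)/(30050 - 41746) = 20053/(-11696) = 20053*(-1/11696) = -20053/11696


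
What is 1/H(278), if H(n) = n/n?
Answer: 1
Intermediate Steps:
H(n) = 1
1/H(278) = 1/1 = 1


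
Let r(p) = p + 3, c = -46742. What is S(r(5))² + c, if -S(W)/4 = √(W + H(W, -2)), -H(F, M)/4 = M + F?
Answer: -46998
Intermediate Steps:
H(F, M) = -4*F - 4*M (H(F, M) = -4*(M + F) = -4*(F + M) = -4*F - 4*M)
r(p) = 3 + p
S(W) = -4*√(8 - 3*W) (S(W) = -4*√(W + (-4*W - 4*(-2))) = -4*√(W + (-4*W + 8)) = -4*√(W + (8 - 4*W)) = -4*√(8 - 3*W))
S(r(5))² + c = (-4*√(8 - 3*(3 + 5)))² - 46742 = (-4*√(8 - 3*8))² - 46742 = (-4*√(8 - 24))² - 46742 = (-16*I)² - 46742 = -256 - 46742 = -46998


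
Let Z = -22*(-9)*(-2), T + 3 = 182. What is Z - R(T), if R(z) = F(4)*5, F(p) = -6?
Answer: -366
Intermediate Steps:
T = 179 (T = -3 + 182 = 179)
Z = -396 (Z = 198*(-2) = -396)
R(z) = -30 (R(z) = -6*5 = -30)
Z - R(T) = -396 - 1*(-30) = -396 + 30 = -366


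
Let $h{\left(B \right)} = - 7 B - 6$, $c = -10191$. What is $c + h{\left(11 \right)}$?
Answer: $-10274$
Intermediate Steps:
$h{\left(B \right)} = -6 - 7 B$
$c + h{\left(11 \right)} = -10191 - 83 = -10274$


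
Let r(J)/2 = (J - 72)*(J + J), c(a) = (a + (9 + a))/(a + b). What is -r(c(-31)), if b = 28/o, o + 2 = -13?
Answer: 110349180/243049 ≈ 454.02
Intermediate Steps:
o = -15 (o = -2 - 13 = -15)
b = -28/15 (b = 28/(-15) = 28*(-1/15) = -28/15 ≈ -1.8667)
c(a) = (9 + 2*a)/(-28/15 + a) (c(a) = (a + (9 + a))/(a - 28/15) = (9 + 2*a)/(-28/15 + a))
r(J) = 4*J*(-72 + J) (r(J) = 2*((J - 72)*(J + J)) = 2*((-72 + J)*(2*J)) = 2*(2*J*(-72 + J)) = 4*J*(-72 + J))
-r(c(-31)) = -4*15*(9 + 2*(-31))/(-28 + 15*(-31))*(-72 + 15*(9 + 2*(-31))/(-28 + 15*(-31))) = -4*15*(9 - 62)/(-28 - 465)*(-72 + 15*(9 - 62)/(-28 - 465)) = -4*15*(-53)/(-493)*(-72 + 15*(-53)/(-493)) = -4*15*(-1/493)*(-53)*(-72 + 15*(-1/493)*(-53)) = -4*795*(-72 + 795/493)/493 = -4*795*(-34701)/(493*493) = -1*(-110349180/243049) = 110349180/243049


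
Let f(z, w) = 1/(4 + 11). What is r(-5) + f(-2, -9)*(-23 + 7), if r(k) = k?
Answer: -91/15 ≈ -6.0667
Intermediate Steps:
f(z, w) = 1/15
r(-5) + f(-2, -9)*(-23 + 7) = -5 + (-23 + 7)/15 = -5 + (1/15)*(-16) = -5 - 16/15 = -91/15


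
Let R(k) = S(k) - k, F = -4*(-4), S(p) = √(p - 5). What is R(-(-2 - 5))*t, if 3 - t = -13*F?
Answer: -1477 + 211*√2 ≈ -1178.6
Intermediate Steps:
S(p) = √(-5 + p)
F = 16
R(k) = √(-5 + k) - k
t = 211 (t = 3 - (-13)*16 = 3 - 1*(-208) = 3 + 208 = 211)
R(-(-2 - 5))*t = (√(-5 - (-2 - 5)) - (-1)*(-2 - 5))*211 = (√(-5 - 1*(-7)) - (-1)*(-7))*211 = (√(-5 + 7) - 1*7)*211 = (√2 - 7)*211 = (-7 + √2)*211 = -1477 + 211*√2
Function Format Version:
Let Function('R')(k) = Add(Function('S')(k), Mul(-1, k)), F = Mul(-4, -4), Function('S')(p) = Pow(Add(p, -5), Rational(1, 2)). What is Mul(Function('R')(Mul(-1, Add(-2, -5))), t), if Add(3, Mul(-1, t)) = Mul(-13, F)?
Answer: Add(-1477, Mul(211, Pow(2, Rational(1, 2)))) ≈ -1178.6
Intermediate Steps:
Function('S')(p) = Pow(Add(-5, p), Rational(1, 2))
F = 16
Function('R')(k) = Add(Pow(Add(-5, k), Rational(1, 2)), Mul(-1, k))
t = 211 (t = Add(3, Mul(-1, Mul(-13, 16))) = Add(3, Mul(-1, -208)) = Add(3, 208) = 211)
Mul(Function('R')(Mul(-1, Add(-2, -5))), t) = Mul(Add(Pow(Add(-5, Mul(-1, Add(-2, -5))), Rational(1, 2)), Mul(-1, Mul(-1, Add(-2, -5)))), 211) = Mul(Add(Pow(Add(-5, Mul(-1, -7)), Rational(1, 2)), Mul(-1, Mul(-1, -7))), 211) = Mul(Add(Pow(Add(-5, 7), Rational(1, 2)), Mul(-1, 7)), 211) = Mul(Add(Pow(2, Rational(1, 2)), -7), 211) = Mul(Add(-7, Pow(2, Rational(1, 2))), 211) = Add(-1477, Mul(211, Pow(2, Rational(1, 2))))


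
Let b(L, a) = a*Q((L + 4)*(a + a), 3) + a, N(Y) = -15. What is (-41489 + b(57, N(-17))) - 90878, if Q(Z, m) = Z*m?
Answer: -50032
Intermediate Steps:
b(L, a) = a + 6*a²*(4 + L) (b(L, a) = a*(((L + 4)*(a + a))*3) + a = a*(((4 + L)*(2*a))*3) + a = a*((2*a*(4 + L))*3) + a = a*(6*a*(4 + L)) + a = 6*a²*(4 + L) + a = a + 6*a²*(4 + L))
(-41489 + b(57, N(-17))) - 90878 = (-41489 - 15*(1 + 6*(-15)*(4 + 57))) - 90878 = (-41489 - 15*(1 + 6*(-15)*61)) - 90878 = (-41489 - 15*(1 - 5490)) - 90878 = (-41489 - 15*(-5489)) - 90878 = (-41489 + 82335) - 90878 = 40846 - 90878 = -50032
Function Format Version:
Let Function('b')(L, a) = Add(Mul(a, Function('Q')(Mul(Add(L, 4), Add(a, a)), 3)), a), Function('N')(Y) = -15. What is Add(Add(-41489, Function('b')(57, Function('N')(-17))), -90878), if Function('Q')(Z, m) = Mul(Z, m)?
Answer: -50032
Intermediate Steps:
Function('b')(L, a) = Add(a, Mul(6, Pow(a, 2), Add(4, L))) (Function('b')(L, a) = Add(Mul(a, Mul(Mul(Add(L, 4), Add(a, a)), 3)), a) = Add(Mul(a, Mul(Mul(Add(4, L), Mul(2, a)), 3)), a) = Add(Mul(a, Mul(Mul(2, a, Add(4, L)), 3)), a) = Add(Mul(a, Mul(6, a, Add(4, L))), a) = Add(Mul(6, Pow(a, 2), Add(4, L)), a) = Add(a, Mul(6, Pow(a, 2), Add(4, L))))
Add(Add(-41489, Function('b')(57, Function('N')(-17))), -90878) = Add(Add(-41489, Mul(-15, Add(1, Mul(6, -15, Add(4, 57))))), -90878) = Add(Add(-41489, Mul(-15, Add(1, Mul(6, -15, 61)))), -90878) = Add(Add(-41489, Mul(-15, Add(1, -5490))), -90878) = Add(Add(-41489, Mul(-15, -5489)), -90878) = Add(Add(-41489, 82335), -90878) = Add(40846, -90878) = -50032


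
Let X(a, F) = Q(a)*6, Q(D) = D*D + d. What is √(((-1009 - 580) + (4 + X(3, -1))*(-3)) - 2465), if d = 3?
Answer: I*√4282 ≈ 65.437*I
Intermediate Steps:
Q(D) = 3 + D² (Q(D) = D*D + 3 = D² + 3 = 3 + D²)
X(a, F) = 18 + 6*a² (X(a, F) = (3 + a²)*6 = 18 + 6*a²)
√(((-1009 - 580) + (4 + X(3, -1))*(-3)) - 2465) = √(((-1009 - 580) + (4 + (18 + 6*3²))*(-3)) - 2465) = √((-1589 + (4 + (18 + 6*9))*(-3)) - 2465) = √((-1589 + (4 + (18 + 54))*(-3)) - 2465) = √((-1589 + (4 + 72)*(-3)) - 2465) = √((-1589 + 76*(-3)) - 2465) = √((-1589 - 228) - 2465) = √(-1817 - 2465) = √(-4282) = I*√4282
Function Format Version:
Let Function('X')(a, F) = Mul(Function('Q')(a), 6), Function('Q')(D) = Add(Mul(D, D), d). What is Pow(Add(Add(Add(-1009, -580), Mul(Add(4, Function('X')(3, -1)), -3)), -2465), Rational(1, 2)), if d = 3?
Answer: Mul(I, Pow(4282, Rational(1, 2))) ≈ Mul(65.437, I)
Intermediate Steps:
Function('Q')(D) = Add(3, Pow(D, 2)) (Function('Q')(D) = Add(Mul(D, D), 3) = Add(Pow(D, 2), 3) = Add(3, Pow(D, 2)))
Function('X')(a, F) = Add(18, Mul(6, Pow(a, 2))) (Function('X')(a, F) = Mul(Add(3, Pow(a, 2)), 6) = Add(18, Mul(6, Pow(a, 2))))
Pow(Add(Add(Add(-1009, -580), Mul(Add(4, Function('X')(3, -1)), -3)), -2465), Rational(1, 2)) = Pow(Add(Add(Add(-1009, -580), Mul(Add(4, Add(18, Mul(6, Pow(3, 2)))), -3)), -2465), Rational(1, 2)) = Pow(Add(Add(-1589, Mul(Add(4, Add(18, Mul(6, 9))), -3)), -2465), Rational(1, 2)) = Pow(Add(Add(-1589, Mul(Add(4, Add(18, 54)), -3)), -2465), Rational(1, 2)) = Pow(Add(Add(-1589, Mul(Add(4, 72), -3)), -2465), Rational(1, 2)) = Pow(Add(Add(-1589, Mul(76, -3)), -2465), Rational(1, 2)) = Pow(Add(Add(-1589, -228), -2465), Rational(1, 2)) = Pow(Add(-1817, -2465), Rational(1, 2)) = Pow(-4282, Rational(1, 2)) = Mul(I, Pow(4282, Rational(1, 2)))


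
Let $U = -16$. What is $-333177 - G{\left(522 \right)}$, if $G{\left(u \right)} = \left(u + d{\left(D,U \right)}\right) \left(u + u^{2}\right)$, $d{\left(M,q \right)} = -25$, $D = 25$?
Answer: $-136017159$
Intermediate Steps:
$G{\left(u \right)} = \left(-25 + u\right) \left(u + u^{2}\right)$ ($G{\left(u \right)} = \left(u - 25\right) \left(u + u^{2}\right) = \left(-25 + u\right) \left(u + u^{2}\right)$)
$-333177 - G{\left(522 \right)} = -333177 - 522 \left(-25 + 522^{2} - 12528\right) = -333177 - 522 \left(-25 + 272484 - 12528\right) = -333177 - 522 \cdot 259931 = -333177 - 135683982 = -136017159$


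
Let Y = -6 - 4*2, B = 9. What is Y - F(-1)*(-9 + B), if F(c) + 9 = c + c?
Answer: -14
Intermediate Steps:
F(c) = -9 + 2*c (F(c) = -9 + (c + c) = -9 + 2*c)
Y = -14 (Y = -6 - 8 = -14)
Y - F(-1)*(-9 + B) = -14 - (-9 + 2*(-1))*(-9 + 9) = -14 - (-9 - 2)*0 = -14 - (-11)*0 = -14 - 1*0 = -14 + 0 = -14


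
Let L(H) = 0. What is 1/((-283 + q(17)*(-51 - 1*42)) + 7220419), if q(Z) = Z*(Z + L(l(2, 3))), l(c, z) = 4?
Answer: 1/7193259 ≈ 1.3902e-7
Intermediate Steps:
q(Z) = Z**2 (q(Z) = Z*(Z + 0) = Z*Z = Z**2)
1/((-283 + q(17)*(-51 - 1*42)) + 7220419) = 1/((-283 + 17**2*(-51 - 1*42)) + 7220419) = 1/((-283 + 289*(-51 - 42)) + 7220419) = 1/((-283 + 289*(-93)) + 7220419) = 1/((-283 - 26877) + 7220419) = 1/(-27160 + 7220419) = 1/7193259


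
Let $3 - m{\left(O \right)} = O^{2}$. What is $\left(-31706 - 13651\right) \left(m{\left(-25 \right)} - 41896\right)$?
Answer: $1928488926$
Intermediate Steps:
$m{\left(O \right)} = 3 - O^{2}$
$\left(-31706 - 13651\right) \left(m{\left(-25 \right)} - 41896\right) = \left(-31706 - 13651\right) \left(\left(3 - \left(-25\right)^{2}\right) - 41896\right) = - 45357 \left(\left(3 - 625\right) - 41896\right) = - 45357 \left(-622 - 41896\right) = \left(-45357\right) \left(-42518\right) = 1928488926$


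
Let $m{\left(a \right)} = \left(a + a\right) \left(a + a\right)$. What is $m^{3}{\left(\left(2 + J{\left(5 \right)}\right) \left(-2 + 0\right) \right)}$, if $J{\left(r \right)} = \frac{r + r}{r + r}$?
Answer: $2985984$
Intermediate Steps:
$J{\left(r \right)} = 1$ ($J{\left(r \right)} = \frac{2 r}{2 r} = 2 r \frac{1}{2 r} = 1$)
$m{\left(a \right)} = 4 a^{2}$ ($m{\left(a \right)} = 2 a 2 a = 4 a^{2}$)
$m^{3}{\left(\left(2 + J{\left(5 \right)}\right) \left(-2 + 0\right) \right)} = \left(4 \left(\left(2 + 1\right) \left(-2 + 0\right)\right)^{2}\right)^{3} = \left(4 \left(3 \left(-2\right)\right)^{2}\right)^{3} = \left(4 \left(-6\right)^{2}\right)^{3} = \left(4 \cdot 36\right)^{3} = 144^{3} = 2985984$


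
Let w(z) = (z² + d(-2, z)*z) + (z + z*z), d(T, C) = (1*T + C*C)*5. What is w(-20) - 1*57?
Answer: -39077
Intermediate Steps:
d(T, C) = 5*T + 5*C² (d(T, C) = (T + C²)*5 = 5*T + 5*C²)
w(z) = z + 2*z² + z*(-10 + 5*z²) (w(z) = (z² + (5*(-2) + 5*z²)*z) + (z + z*z) = (z² + (-10 + 5*z²)*z) + (z + z²) = (z² + z*(-10 + 5*z²)) + (z + z²) = z + 2*z² + z*(-10 + 5*z²))
w(-20) - 1*57 = -20*(-9 + 2*(-20) + 5*(-20)²) - 1*57 = -20*(-9 - 40 + 5*400) - 57 = -20*(-9 - 40 + 2000) - 57 = -20*1951 - 57 = -39020 - 57 = -39077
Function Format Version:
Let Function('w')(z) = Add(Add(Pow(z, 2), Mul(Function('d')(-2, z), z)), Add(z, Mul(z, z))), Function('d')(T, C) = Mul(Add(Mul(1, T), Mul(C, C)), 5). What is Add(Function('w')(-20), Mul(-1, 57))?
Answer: -39077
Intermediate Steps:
Function('d')(T, C) = Add(Mul(5, T), Mul(5, Pow(C, 2))) (Function('d')(T, C) = Mul(Add(T, Pow(C, 2)), 5) = Add(Mul(5, T), Mul(5, Pow(C, 2))))
Function('w')(z) = Add(z, Mul(2, Pow(z, 2)), Mul(z, Add(-10, Mul(5, Pow(z, 2))))) (Function('w')(z) = Add(Add(Pow(z, 2), Mul(Add(Mul(5, -2), Mul(5, Pow(z, 2))), z)), Add(z, Mul(z, z))) = Add(Add(Pow(z, 2), Mul(Add(-10, Mul(5, Pow(z, 2))), z)), Add(z, Pow(z, 2))) = Add(Add(Pow(z, 2), Mul(z, Add(-10, Mul(5, Pow(z, 2))))), Add(z, Pow(z, 2))) = Add(z, Mul(2, Pow(z, 2)), Mul(z, Add(-10, Mul(5, Pow(z, 2))))))
Add(Function('w')(-20), Mul(-1, 57)) = Add(Mul(-20, Add(-9, Mul(2, -20), Mul(5, Pow(-20, 2)))), Mul(-1, 57)) = Add(Mul(-20, Add(-9, -40, Mul(5, 400))), -57) = Add(Mul(-20, Add(-9, -40, 2000)), -57) = Add(Mul(-20, 1951), -57) = Add(-39020, -57) = -39077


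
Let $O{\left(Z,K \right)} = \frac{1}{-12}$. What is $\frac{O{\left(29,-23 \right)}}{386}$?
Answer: $- \frac{1}{4632} \approx -0.00021589$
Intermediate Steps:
$O{\left(Z,K \right)} = - \frac{1}{12}$
$\frac{O{\left(29,-23 \right)}}{386} = - \frac{1}{12 \cdot 386} = \left(- \frac{1}{12}\right) \frac{1}{386} = - \frac{1}{4632}$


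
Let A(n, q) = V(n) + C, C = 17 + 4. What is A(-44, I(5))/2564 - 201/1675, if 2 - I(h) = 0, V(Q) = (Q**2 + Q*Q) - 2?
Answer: 89583/64100 ≈ 1.3976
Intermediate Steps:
V(Q) = -2 + 2*Q**2 (V(Q) = (Q**2 + Q**2) - 2 = 2*Q**2 - 2 = -2 + 2*Q**2)
C = 21
I(h) = 2 (I(h) = 2 - 1*0 = 2 + 0 = 2)
A(n, q) = 19 + 2*n**2 (A(n, q) = (-2 + 2*n**2) + 21 = 19 + 2*n**2)
A(-44, I(5))/2564 - 201/1675 = (19 + 2*(-44)**2)/2564 - 201/1675 = (19 + 2*1936)*(1/2564) - 201*1/1675 = (19 + 3872)*(1/2564) - 3/25 = 3891*(1/2564) - 3/25 = 3891/2564 - 3/25 = 89583/64100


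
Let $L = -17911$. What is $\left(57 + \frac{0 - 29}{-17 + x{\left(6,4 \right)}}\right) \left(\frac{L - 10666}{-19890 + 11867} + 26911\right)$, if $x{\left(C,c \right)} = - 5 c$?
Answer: $\frac{461670163140}{296851} \approx 1.5552 \cdot 10^{6}$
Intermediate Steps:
$\left(57 + \frac{0 - 29}{-17 + x{\left(6,4 \right)}}\right) \left(\frac{L - 10666}{-19890 + 11867} + 26911\right) = \left(57 + \frac{0 - 29}{-17 - 20}\right) \left(\frac{-17911 - 10666}{-19890 + 11867} + 26911\right) = \left(57 - \frac{29}{-17 - 20}\right) \left(- \frac{28577}{-8023} + 26911\right) = \left(57 - \frac{29}{-37}\right) \left(\left(-28577\right) \left(- \frac{1}{8023}\right) + 26911\right) = \left(57 - - \frac{29}{37}\right) \left(\frac{28577}{8023} + 26911\right) = \left(57 + \frac{29}{37}\right) \frac{215935530}{8023} = \frac{2138}{37} \cdot \frac{215935530}{8023} = \frac{461670163140}{296851}$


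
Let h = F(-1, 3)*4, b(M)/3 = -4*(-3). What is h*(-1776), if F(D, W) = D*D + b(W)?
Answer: -262848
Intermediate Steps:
b(M) = 36 (b(M) = 3*(-4*(-3)) = 3*12 = 36)
F(D, W) = 36 + D**2 (F(D, W) = D*D + 36 = D**2 + 36 = 36 + D**2)
h = 148 (h = (36 + (-1)**2)*4 = (36 + 1)*4 = 37*4 = 148)
h*(-1776) = 148*(-1776) = -262848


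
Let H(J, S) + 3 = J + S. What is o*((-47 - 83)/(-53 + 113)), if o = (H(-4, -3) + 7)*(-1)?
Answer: -13/2 ≈ -6.5000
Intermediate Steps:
H(J, S) = -3 + J + S (H(J, S) = -3 + (J + S) = -3 + J + S)
o = 3 (o = ((-3 - 4 - 3) + 7)*(-1) = (-10 + 7)*(-1) = -3*(-1) = 3)
o*((-47 - 83)/(-53 + 113)) = 3*((-47 - 83)/(-53 + 113)) = 3*(-130/60) = 3*(-130*1/60) = 3*(-13/6) = -13/2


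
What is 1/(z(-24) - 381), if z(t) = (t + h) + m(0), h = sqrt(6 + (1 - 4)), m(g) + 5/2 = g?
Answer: -1630/664213 - 4*sqrt(3)/664213 ≈ -0.0024645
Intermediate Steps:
m(g) = -5/2 + g
h = sqrt(3) (h = sqrt(6 - 3) = sqrt(3) ≈ 1.7320)
z(t) = -5/2 + t + sqrt(3) (z(t) = (t + sqrt(3)) + (-5/2 + 0) = (t + sqrt(3)) - 5/2 = -5/2 + t + sqrt(3))
1/(z(-24) - 381) = 1/((-5/2 - 24 + sqrt(3)) - 381) = 1/((-53/2 + sqrt(3)) - 381) = 1/(-815/2 + sqrt(3))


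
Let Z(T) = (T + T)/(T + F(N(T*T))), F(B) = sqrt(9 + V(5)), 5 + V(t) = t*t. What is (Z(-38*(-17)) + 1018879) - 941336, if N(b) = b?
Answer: 32358520473/417287 - 1292*sqrt(29)/417287 ≈ 77545.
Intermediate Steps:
V(t) = -5 + t**2 (V(t) = -5 + t*t = -5 + t**2)
F(B) = sqrt(29) (F(B) = sqrt(9 + (-5 + 5**2)) = sqrt(9 + (-5 + 25)) = sqrt(9 + 20) = sqrt(29))
Z(T) = 2*T/(T + sqrt(29)) (Z(T) = (T + T)/(T + sqrt(29)) = (2*T)/(T + sqrt(29)) = 2*T/(T + sqrt(29)))
(Z(-38*(-17)) + 1018879) - 941336 = (2*(-38*(-17))/(-38*(-17) + sqrt(29)) + 1018879) - 941336 = (2*646/(646 + sqrt(29)) + 1018879) - 941336 = (1292/(646 + sqrt(29)) + 1018879) - 941336 = (1018879 + 1292/(646 + sqrt(29))) - 941336 = 77543 + 1292/(646 + sqrt(29))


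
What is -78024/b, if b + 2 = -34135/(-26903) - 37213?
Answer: 1049539836/500580505 ≈ 2.0966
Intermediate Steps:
b = -1001161010/26903 (b = -2 + (-34135/(-26903) - 37213) = -2 + (-34135*(-1/26903) - 37213) = -2 + (34135/26903 - 37213) = -2 - 1001107204/26903 = -1001161010/26903 ≈ -37214.)
-78024/b = -78024/(-1001161010/26903) = -78024*(-26903/1001161010) = 1049539836/500580505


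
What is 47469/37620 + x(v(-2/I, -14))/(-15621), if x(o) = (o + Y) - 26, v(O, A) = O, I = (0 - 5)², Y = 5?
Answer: 412392377/326478900 ≈ 1.2632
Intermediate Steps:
I = 25 (I = (-5)² = 25)
x(o) = -21 + o (x(o) = (o + 5) - 26 = (5 + o) - 26 = -21 + o)
47469/37620 + x(v(-2/I, -14))/(-15621) = 47469/37620 + (-21 - 2/25)/(-15621) = 47469*(1/37620) + (-21 - 2*1/25)*(-1/15621) = 15823/12540 + (-21 - 2/25)*(-1/15621) = 15823/12540 - 527/25*(-1/15621) = 15823/12540 + 527/390525 = 412392377/326478900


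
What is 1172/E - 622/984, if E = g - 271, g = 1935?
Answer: 3695/51168 ≈ 0.072213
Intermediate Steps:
E = 1664 (E = 1935 - 271 = 1664)
1172/E - 622/984 = 1172/1664 - 622/984 = 1172*(1/1664) - 622*1/984 = 293/416 - 311/492 = 3695/51168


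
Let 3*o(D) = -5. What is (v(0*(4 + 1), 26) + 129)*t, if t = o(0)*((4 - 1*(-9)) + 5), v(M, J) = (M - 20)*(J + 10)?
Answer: 17730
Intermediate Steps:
o(D) = -5/3 (o(D) = (1/3)*(-5) = -5/3)
v(M, J) = (-20 + M)*(10 + J)
t = -30 (t = -5*((4 - 1*(-9)) + 5)/3 = -5*((4 + 9) + 5)/3 = -5*(13 + 5)/3 = -5/3*18 = -30)
(v(0*(4 + 1), 26) + 129)*t = ((-200 - 20*26 + 10*(0*(4 + 1)) + 26*(0*(4 + 1))) + 129)*(-30) = ((-200 - 520 + 10*(0*5) + 26*(0*5)) + 129)*(-30) = ((-200 - 520 + 10*0 + 26*0) + 129)*(-30) = ((-200 - 520 + 0 + 0) + 129)*(-30) = (-720 + 129)*(-30) = -591*(-30) = 17730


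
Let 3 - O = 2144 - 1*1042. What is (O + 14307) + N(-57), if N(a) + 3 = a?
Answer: 13148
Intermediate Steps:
O = -1099 (O = 3 - (2144 - 1*1042) = 3 - (2144 - 1042) = 3 - 1*1102 = 3 - 1102 = -1099)
N(a) = -3 + a
(O + 14307) + N(-57) = (-1099 + 14307) + (-3 - 57) = 13208 - 60 = 13148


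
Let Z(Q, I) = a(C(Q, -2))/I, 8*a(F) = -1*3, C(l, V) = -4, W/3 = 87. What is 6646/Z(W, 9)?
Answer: -159504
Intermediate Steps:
W = 261 (W = 3*87 = 261)
a(F) = -3/8 (a(F) = (-1*3)/8 = (1/8)*(-3) = -3/8)
Z(Q, I) = -3/(8*I)
6646/Z(W, 9) = 6646/((-3/8/9)) = 6646/((-3/8*1/9)) = 6646/(-1/24) = 6646*(-24) = -159504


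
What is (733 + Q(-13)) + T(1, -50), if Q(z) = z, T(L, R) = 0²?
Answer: 720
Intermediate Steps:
T(L, R) = 0
(733 + Q(-13)) + T(1, -50) = (733 - 13) + 0 = 720 + 0 = 720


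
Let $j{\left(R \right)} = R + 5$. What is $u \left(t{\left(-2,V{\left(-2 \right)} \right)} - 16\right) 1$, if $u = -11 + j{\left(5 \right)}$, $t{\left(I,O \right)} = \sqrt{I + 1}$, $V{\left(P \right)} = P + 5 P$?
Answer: $16 - i \approx 16.0 - 1.0 i$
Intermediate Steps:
$V{\left(P \right)} = 6 P$
$t{\left(I,O \right)} = \sqrt{1 + I}$
$j{\left(R \right)} = 5 + R$
$u = -1$ ($u = -11 + \left(5 + 5\right) = -11 + 10 = -1$)
$u \left(t{\left(-2,V{\left(-2 \right)} \right)} - 16\right) 1 = - (\sqrt{1 - 2} - 16) 1 = - (\sqrt{-1} - 16) 1 = - (i - 16) 1 = - (-16 + i) 1 = \left(16 - i\right) 1 = 16 - i$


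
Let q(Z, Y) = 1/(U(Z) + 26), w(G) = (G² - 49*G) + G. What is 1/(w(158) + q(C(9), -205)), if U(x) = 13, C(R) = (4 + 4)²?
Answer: 39/677821 ≈ 5.7537e-5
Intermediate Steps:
C(R) = 64 (C(R) = 8² = 64)
w(G) = G² - 48*G
q(Z, Y) = 1/39 (q(Z, Y) = 1/(13 + 26) = 1/39)
1/(w(158) + q(C(9), -205)) = 1/(158*(-48 + 158) + 1/39) = 1/(158*110 + 1/39) = 1/(17380 + 1/39) = 1/(677821/39) = 39/677821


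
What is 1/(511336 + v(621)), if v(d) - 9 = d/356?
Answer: 356/182039441 ≈ 1.9556e-6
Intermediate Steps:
v(d) = 9 + d/356
1/(511336 + v(621)) = 1/(511336 + (9 + (1/356)*621)) = 1/(511336 + (9 + 621/356)) = 1/(511336 + 3825/356) = 1/(182039441/356) = 356/182039441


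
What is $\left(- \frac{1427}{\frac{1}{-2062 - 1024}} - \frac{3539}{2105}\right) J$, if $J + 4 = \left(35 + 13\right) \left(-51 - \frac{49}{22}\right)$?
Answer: $- \frac{260927210616108}{23155} \approx -1.1269 \cdot 10^{10}$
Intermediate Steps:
$J = - \frac{28148}{11}$ ($J = -4 + \left(35 + 13\right) \left(-51 - \frac{49}{22}\right) = -4 + 48 \left(-51 - \frac{49}{22}\right) = -4 + 48 \left(- \frac{1171}{22}\right) = -4 - \frac{28104}{11} = - \frac{28148}{11} \approx -2558.9$)
$\left(- \frac{1427}{\frac{1}{-2062 - 1024}} - \frac{3539}{2105}\right) J = \left(- \frac{1427}{\frac{1}{-2062 - 1024}} - \frac{3539}{2105}\right) \left(- \frac{28148}{11}\right) = \left(- \frac{1427}{\frac{1}{-3086}} - \frac{3539}{2105}\right) \left(- \frac{28148}{11}\right) = \left(- \frac{1427}{- \frac{1}{3086}} - \frac{3539}{2105}\right) \left(- \frac{28148}{11}\right) = \left(\left(-1427\right) \left(-3086\right) - \frac{3539}{2105}\right) \left(- \frac{28148}{11}\right) = \left(4403722 - \frac{3539}{2105}\right) \left(- \frac{28148}{11}\right) = \frac{9269831271}{2105} \left(- \frac{28148}{11}\right) = - \frac{260927210616108}{23155}$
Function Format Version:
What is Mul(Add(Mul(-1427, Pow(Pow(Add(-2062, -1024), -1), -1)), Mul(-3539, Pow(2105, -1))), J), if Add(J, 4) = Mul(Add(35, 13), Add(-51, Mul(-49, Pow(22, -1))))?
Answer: Rational(-260927210616108, 23155) ≈ -1.1269e+10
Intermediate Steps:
J = Rational(-28148, 11) (J = Add(-4, Mul(Add(35, 13), Add(-51, Mul(-49, Pow(22, -1))))) = Add(-4, Mul(48, Add(-51, Mul(-49, Rational(1, 22))))) = Add(-4, Mul(48, Add(-51, Rational(-49, 22)))) = Add(-4, Mul(48, Rational(-1171, 22))) = Add(-4, Rational(-28104, 11)) = Rational(-28148, 11) ≈ -2558.9)
Mul(Add(Mul(-1427, Pow(Pow(Add(-2062, -1024), -1), -1)), Mul(-3539, Pow(2105, -1))), J) = Mul(Add(Mul(-1427, Pow(Pow(Add(-2062, -1024), -1), -1)), Mul(-3539, Pow(2105, -1))), Rational(-28148, 11)) = Mul(Add(Mul(-1427, Pow(Pow(-3086, -1), -1)), Mul(-3539, Rational(1, 2105))), Rational(-28148, 11)) = Mul(Add(Mul(-1427, Pow(Rational(-1, 3086), -1)), Rational(-3539, 2105)), Rational(-28148, 11)) = Mul(Add(Mul(-1427, -3086), Rational(-3539, 2105)), Rational(-28148, 11)) = Mul(Add(4403722, Rational(-3539, 2105)), Rational(-28148, 11)) = Mul(Rational(9269831271, 2105), Rational(-28148, 11)) = Rational(-260927210616108, 23155)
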